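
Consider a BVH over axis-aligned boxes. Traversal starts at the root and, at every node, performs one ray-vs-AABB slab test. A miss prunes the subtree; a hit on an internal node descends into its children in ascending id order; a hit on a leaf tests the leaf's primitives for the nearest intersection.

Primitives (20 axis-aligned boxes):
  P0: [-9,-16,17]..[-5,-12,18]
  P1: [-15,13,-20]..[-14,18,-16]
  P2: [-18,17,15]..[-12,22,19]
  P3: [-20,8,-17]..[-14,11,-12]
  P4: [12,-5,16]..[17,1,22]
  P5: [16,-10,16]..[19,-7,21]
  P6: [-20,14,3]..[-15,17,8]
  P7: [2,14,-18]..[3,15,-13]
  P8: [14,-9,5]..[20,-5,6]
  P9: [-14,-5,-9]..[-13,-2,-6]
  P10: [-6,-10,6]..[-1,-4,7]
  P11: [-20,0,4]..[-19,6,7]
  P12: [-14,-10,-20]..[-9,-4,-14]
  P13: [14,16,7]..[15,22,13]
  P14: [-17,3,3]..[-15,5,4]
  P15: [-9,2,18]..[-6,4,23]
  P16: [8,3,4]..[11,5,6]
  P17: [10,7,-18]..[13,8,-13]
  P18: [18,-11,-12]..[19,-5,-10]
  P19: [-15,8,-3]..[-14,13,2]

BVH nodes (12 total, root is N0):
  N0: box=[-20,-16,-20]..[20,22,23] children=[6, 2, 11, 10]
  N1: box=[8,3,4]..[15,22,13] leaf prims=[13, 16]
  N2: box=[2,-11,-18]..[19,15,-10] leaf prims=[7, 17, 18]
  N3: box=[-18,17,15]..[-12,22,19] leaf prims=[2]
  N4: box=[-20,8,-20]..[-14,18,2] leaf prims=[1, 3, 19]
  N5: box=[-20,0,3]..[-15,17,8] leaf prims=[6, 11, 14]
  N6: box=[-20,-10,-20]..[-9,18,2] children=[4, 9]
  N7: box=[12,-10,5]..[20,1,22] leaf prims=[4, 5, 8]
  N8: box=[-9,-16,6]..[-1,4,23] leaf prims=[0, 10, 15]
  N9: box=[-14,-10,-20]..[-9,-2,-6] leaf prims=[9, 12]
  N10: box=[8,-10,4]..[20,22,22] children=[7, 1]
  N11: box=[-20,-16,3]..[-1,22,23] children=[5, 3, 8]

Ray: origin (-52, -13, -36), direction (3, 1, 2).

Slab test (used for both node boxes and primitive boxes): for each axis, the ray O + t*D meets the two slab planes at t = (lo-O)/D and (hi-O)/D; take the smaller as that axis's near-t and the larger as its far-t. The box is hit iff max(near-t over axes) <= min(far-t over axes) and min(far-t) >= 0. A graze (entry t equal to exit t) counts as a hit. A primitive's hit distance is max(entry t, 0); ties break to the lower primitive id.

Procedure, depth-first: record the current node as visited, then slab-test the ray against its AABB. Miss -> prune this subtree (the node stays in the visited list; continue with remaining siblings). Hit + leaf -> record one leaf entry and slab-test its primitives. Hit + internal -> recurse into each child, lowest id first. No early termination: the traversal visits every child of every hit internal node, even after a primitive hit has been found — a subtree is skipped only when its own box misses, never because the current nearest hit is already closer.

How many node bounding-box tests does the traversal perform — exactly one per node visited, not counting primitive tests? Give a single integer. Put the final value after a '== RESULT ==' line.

Walk:
N0 x:[32/3,24] y:[-3,35] z:[8,59/2] -> hit [32/3,24], descend [2, 6, 10, 11]
  N2 x:[18,71/3] y:[2,28] z:[9,13] -> miss, prune
  N6 x:[32/3,43/3] y:[3,31] z:[8,19] -> hit [32/3,43/3], descend [4, 9]
    N4 x:[32/3,38/3] y:[21,31] z:[8,19] -> miss, prune
    N9 x:[38/3,43/3] y:[3,11] z:[8,15] -> miss, prune
  N10 x:[20,24] y:[3,35] z:[20,29] -> hit [20,24], descend [1, 7]
    N1 x:[20,67/3] y:[16,35] z:[20,49/2] -> hit [20,67/3] leaf, test {P13(miss), P16(miss)}
    N7 x:[64/3,24] y:[3,14] z:[41/2,29] -> miss, prune
  N11 x:[32/3,17] y:[-3,35] z:[39/2,59/2] -> miss, prune

9 AABB tests over nodes [0, 2, 6, 4, 9, 10, 1, 7, 11]; 1 leaf entered; closest miss.

== RESULT ==
9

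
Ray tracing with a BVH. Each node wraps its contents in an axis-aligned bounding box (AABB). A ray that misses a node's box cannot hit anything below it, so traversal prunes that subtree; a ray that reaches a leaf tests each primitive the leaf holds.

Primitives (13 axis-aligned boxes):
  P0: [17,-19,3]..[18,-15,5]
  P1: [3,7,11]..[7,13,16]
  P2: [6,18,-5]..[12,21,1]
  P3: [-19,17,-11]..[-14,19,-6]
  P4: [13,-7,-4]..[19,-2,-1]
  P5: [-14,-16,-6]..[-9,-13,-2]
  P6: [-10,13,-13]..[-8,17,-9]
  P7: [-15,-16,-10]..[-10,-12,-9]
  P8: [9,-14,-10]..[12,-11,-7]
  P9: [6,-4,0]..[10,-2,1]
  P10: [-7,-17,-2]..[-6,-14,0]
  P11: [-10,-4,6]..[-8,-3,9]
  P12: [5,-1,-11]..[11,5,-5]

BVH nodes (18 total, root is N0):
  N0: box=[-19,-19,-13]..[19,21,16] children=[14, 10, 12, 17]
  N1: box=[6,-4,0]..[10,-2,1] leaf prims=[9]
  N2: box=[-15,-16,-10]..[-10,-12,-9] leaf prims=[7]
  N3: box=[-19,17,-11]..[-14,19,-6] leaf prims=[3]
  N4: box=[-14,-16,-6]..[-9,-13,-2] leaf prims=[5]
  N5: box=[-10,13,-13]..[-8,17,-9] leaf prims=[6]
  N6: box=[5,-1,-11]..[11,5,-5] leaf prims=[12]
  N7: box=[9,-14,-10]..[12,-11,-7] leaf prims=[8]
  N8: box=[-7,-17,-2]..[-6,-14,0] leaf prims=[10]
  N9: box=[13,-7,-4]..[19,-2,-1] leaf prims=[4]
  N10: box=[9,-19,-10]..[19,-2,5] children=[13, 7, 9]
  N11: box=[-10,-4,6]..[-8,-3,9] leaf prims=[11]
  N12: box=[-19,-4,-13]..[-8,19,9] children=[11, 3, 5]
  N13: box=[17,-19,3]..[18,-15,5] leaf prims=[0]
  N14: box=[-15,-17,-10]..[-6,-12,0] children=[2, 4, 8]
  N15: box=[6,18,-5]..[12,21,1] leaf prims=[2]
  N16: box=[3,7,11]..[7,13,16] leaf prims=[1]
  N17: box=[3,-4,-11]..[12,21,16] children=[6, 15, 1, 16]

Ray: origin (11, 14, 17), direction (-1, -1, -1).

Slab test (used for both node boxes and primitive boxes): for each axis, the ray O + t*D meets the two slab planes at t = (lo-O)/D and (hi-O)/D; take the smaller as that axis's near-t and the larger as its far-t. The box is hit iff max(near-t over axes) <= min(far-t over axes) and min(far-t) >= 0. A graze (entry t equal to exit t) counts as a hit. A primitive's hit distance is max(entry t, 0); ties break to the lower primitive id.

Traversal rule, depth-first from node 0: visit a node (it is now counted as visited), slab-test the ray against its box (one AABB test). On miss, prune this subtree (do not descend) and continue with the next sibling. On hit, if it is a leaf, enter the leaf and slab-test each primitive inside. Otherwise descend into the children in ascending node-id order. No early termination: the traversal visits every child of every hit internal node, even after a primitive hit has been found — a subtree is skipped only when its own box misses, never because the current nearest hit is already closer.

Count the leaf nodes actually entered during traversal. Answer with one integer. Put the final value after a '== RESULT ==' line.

Trace the traversal:
N0 x:[-8,30] y:[-7,33] z:[1,30] -> hit [1,30], descend [10, 12, 14, 17]
  N10 x:[-8,2] y:[16,33] z:[12,27] -> miss, prune
  N12 x:[19,30] y:[-5,18] z:[8,30] -> miss, prune
  N14 x:[17,26] y:[26,31] z:[17,27] -> hit [26,26], descend [2, 4, 8]
    N2 x:[21,26] y:[26,30] z:[26,27] -> hit [26,26] leaf, test {P7@t=26}
    N4 x:[20,25] y:[27,30] z:[19,23] -> miss, prune
    N8 x:[17,18] y:[28,31] z:[17,19] -> miss, prune
  N17 x:[-1,8] y:[-7,18] z:[1,28] -> hit [1,8], descend [1, 6, 15, 16]
    N1 x:[1,5] y:[16,18] z:[16,17] -> miss, prune
    N6 x:[0,6] y:[9,15] z:[22,28] -> miss, prune
    N15 x:[-1,5] y:[-7,-4] z:[16,22] -> miss, prune
    N16 x:[4,8] y:[1,7] z:[1,6] -> hit [4,6] leaf, test {P1@t=4}

Summary -> nodes [0, 10, 12, 14, 2, 4, 8, 17, 1, 6, 15, 16]; box-tests=12; leaf-entries=2; first=P1

== RESULT ==
2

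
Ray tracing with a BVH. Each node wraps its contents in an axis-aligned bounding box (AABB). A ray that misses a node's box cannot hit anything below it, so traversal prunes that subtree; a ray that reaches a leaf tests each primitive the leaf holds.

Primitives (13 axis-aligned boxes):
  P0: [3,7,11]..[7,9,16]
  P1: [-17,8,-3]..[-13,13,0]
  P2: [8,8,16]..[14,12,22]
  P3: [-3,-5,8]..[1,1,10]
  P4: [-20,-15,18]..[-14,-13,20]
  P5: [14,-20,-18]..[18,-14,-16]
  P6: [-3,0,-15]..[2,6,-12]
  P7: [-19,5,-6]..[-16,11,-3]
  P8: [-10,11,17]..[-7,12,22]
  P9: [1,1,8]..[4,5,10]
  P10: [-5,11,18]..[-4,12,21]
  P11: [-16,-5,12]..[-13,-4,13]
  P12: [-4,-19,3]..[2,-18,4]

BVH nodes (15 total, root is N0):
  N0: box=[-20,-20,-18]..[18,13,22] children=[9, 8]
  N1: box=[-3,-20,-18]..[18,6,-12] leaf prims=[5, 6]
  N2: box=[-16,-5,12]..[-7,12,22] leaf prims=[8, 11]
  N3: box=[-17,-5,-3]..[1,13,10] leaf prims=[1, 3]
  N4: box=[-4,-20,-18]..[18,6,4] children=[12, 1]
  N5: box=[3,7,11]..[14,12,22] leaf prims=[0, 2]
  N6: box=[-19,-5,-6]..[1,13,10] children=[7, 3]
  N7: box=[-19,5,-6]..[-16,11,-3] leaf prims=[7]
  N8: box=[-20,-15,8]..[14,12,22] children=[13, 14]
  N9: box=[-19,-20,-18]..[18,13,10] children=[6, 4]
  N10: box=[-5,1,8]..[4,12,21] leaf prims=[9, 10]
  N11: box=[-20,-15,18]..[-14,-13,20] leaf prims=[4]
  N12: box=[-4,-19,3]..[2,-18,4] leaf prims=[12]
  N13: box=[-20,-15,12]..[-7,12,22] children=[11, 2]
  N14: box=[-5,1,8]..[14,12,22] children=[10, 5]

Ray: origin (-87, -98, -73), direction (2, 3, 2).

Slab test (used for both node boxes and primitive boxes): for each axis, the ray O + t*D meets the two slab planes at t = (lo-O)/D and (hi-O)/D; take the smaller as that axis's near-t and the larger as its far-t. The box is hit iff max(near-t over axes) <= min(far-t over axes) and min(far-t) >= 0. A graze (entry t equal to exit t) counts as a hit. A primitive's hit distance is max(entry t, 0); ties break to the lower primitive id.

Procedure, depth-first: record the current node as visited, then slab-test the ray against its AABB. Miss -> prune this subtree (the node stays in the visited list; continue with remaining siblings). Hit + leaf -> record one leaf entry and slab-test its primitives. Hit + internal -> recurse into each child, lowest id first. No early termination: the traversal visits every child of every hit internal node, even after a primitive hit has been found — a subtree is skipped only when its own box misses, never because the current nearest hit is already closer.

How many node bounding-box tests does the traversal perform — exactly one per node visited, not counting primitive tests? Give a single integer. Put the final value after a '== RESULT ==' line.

Walk:
N0 x:[67/2,105/2] y:[26,37] z:[55/2,95/2] -> hit [67/2,37], descend [8, 9]
  N8 x:[67/2,101/2] y:[83/3,110/3] z:[81/2,95/2] -> miss, prune
  N9 x:[34,105/2] y:[26,37] z:[55/2,83/2] -> hit [34,37], descend [4, 6]
    N4 x:[83/2,105/2] y:[26,104/3] z:[55/2,77/2] -> miss, prune
    N6 x:[34,44] y:[31,37] z:[67/2,83/2] -> hit [34,37], descend [3, 7]
      N3 x:[35,44] y:[31,37] z:[35,83/2] -> hit [35,37] leaf, test {P1@t=106/3, P3(miss)}
      N7 x:[34,71/2] y:[103/3,109/3] z:[67/2,35] -> hit [103/3,35] leaf, test {P7@t=103/3}

Summary -> nodes [0, 8, 9, 4, 6, 3, 7]; box-tests=7; leaf-entries=2; first=P7

== RESULT ==
7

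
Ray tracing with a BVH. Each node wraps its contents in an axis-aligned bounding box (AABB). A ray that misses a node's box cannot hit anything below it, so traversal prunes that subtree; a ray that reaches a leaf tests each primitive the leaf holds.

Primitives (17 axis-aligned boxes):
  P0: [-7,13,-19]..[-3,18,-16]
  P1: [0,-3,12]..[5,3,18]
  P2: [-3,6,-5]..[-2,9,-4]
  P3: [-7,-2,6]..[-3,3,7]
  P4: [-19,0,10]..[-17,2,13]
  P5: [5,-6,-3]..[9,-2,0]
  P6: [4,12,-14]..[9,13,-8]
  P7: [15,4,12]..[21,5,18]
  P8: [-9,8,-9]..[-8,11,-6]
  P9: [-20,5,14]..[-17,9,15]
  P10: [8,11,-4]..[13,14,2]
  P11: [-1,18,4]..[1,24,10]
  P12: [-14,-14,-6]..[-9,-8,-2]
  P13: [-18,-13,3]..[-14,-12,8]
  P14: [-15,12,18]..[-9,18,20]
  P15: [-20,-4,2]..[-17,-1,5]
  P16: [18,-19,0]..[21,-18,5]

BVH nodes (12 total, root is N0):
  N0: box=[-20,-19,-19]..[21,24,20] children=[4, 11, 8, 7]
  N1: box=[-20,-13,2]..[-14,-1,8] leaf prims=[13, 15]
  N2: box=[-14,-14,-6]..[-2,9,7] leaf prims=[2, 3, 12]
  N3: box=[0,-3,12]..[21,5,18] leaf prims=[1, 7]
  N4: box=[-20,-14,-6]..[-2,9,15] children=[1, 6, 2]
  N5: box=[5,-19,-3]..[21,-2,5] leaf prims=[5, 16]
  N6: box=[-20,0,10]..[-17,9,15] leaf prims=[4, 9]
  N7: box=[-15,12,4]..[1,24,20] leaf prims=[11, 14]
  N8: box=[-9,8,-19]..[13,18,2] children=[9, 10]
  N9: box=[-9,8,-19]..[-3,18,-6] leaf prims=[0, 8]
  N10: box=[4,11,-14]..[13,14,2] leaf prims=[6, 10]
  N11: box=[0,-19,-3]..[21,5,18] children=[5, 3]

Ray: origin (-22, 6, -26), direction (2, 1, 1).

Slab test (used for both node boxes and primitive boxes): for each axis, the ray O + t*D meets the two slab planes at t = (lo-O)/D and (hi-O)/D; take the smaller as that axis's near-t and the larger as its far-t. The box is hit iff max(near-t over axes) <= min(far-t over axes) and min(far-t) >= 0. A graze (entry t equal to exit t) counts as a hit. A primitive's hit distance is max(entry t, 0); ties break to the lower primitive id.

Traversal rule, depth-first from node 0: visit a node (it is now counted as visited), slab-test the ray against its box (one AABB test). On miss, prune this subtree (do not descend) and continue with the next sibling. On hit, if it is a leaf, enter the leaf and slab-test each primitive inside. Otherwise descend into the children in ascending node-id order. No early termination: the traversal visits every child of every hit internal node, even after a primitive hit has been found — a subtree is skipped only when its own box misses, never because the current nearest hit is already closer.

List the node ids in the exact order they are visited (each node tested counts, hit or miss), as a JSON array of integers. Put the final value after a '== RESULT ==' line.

Traverse from the root:
N0 x:[1,43/2] y:[-25,18] z:[7,46] -> hit [7,18], descend [4, 7, 8, 11]
  N4 x:[1,10] y:[-20,3] z:[20,41] -> miss, prune
  N7 x:[7/2,23/2] y:[6,18] z:[30,46] -> miss, prune
  N8 x:[13/2,35/2] y:[2,12] z:[7,28] -> hit [7,12], descend [9, 10]
    N9 x:[13/2,19/2] y:[2,12] z:[7,20] -> hit [7,19/2] leaf, test {P0@t=15/2, P8(miss)}
    N10 x:[13,35/2] y:[5,8] z:[12,28] -> miss, prune
  N11 x:[11,43/2] y:[-25,-1] z:[23,44] -> miss, prune

order=[0, 4, 7, 8, 9, 10, 11]  |boxes|=7  |leaves|=1  hit=P0

== RESULT ==
[0, 4, 7, 8, 9, 10, 11]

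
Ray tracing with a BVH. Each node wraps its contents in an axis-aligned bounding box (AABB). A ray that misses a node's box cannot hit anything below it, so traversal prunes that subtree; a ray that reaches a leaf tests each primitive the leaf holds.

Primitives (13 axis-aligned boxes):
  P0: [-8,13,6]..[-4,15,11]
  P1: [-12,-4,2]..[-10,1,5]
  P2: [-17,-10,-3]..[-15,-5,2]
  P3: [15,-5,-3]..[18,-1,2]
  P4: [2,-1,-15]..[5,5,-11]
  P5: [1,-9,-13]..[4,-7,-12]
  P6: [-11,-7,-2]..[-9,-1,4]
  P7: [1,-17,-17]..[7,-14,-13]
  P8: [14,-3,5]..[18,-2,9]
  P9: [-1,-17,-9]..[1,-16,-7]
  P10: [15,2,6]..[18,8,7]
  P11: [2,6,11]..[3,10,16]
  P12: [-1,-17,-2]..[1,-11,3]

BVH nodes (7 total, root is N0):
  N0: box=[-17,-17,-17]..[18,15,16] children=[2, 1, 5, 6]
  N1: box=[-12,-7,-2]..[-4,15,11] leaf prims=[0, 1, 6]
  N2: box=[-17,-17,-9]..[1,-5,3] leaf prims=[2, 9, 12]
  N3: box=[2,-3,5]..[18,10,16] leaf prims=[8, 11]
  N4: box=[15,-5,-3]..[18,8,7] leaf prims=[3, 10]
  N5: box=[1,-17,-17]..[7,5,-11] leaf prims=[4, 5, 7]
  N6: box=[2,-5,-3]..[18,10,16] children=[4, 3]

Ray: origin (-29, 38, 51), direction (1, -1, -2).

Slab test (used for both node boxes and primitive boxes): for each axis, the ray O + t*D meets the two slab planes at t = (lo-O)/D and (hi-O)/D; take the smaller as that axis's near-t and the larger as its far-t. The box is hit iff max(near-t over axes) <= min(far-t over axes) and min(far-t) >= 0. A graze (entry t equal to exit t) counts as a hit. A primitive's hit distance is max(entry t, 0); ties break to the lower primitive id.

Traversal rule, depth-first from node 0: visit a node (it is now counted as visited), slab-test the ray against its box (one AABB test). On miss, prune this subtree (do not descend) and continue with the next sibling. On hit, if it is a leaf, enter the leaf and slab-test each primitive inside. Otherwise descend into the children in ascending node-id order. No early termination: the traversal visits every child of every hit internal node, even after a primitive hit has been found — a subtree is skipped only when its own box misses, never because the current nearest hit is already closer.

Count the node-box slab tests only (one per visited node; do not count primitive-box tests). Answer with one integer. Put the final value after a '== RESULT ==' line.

Trace the traversal:
N0 x:[12,47] y:[23,55] z:[35/2,34] -> hit [23,34], descend [1, 2, 5, 6]
  N1 x:[17,25] y:[23,45] z:[20,53/2] -> hit [23,25] leaf, test {P0(miss), P1(miss), P6(miss)}
  N2 x:[12,30] y:[43,55] z:[24,30] -> miss, prune
  N5 x:[30,36] y:[33,55] z:[31,34] -> hit [33,34] leaf, test {P4@t=33, P5(miss), P7(miss)}
  N6 x:[31,47] y:[28,43] z:[35/2,27] -> miss, prune

Visited [0, 1, 2, 5, 6]. Tests: 5 box, 2 leaf. Nearest: P4.

== RESULT ==
5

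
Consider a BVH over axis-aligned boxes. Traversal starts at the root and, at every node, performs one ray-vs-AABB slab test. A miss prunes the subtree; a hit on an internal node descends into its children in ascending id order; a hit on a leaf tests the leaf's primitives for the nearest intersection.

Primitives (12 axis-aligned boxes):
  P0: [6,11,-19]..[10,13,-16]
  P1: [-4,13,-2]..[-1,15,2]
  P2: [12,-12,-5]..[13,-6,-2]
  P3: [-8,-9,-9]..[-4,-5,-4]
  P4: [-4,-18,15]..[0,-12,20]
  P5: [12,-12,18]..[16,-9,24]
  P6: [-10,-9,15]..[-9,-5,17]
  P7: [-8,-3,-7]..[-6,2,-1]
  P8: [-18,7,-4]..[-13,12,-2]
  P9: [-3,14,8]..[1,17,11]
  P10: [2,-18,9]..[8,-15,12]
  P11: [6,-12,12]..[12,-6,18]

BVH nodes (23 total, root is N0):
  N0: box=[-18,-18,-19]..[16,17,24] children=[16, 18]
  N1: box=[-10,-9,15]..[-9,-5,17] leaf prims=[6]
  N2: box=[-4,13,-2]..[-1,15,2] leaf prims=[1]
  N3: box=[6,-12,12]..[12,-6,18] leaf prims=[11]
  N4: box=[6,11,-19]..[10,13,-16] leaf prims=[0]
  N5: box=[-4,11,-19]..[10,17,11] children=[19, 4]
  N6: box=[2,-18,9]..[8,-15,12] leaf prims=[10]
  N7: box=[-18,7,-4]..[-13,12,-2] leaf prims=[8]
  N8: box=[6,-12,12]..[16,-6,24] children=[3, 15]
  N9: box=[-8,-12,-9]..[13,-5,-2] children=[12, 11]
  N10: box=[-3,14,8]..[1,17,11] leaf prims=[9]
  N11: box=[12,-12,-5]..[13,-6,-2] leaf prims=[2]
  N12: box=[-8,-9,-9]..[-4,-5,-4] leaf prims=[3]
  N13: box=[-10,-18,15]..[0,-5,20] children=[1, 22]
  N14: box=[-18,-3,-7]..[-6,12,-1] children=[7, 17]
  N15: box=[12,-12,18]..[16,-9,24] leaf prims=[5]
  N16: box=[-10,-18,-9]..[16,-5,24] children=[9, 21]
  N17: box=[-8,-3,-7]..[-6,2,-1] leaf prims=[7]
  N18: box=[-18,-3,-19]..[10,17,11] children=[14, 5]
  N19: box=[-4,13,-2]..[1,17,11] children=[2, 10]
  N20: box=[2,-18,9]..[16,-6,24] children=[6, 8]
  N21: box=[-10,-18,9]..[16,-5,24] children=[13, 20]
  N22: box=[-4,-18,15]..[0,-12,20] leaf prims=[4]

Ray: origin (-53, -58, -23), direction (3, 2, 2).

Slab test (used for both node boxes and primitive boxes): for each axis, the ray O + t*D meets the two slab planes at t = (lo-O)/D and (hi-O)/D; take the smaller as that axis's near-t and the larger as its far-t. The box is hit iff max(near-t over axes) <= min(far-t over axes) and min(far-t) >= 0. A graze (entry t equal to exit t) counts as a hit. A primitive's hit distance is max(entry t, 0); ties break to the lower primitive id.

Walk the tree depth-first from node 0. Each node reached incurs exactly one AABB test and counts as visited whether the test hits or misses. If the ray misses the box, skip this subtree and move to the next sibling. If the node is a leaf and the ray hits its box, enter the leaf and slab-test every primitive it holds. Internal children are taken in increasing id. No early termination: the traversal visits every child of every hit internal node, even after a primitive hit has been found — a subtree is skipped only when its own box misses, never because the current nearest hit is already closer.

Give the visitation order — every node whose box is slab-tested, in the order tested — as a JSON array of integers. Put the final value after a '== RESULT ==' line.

Trace the traversal:
N0 x:[35/3,23] y:[20,75/2] z:[2,47/2] -> hit [20,23], descend [16, 18]
  N16 x:[43/3,23] y:[20,53/2] z:[7,47/2] -> hit [20,23], descend [9, 21]
    N9 x:[15,22] y:[23,53/2] z:[7,21/2] -> miss, prune
    N21 x:[43/3,23] y:[20,53/2] z:[16,47/2] -> hit [20,23], descend [13, 20]
      N13 x:[43/3,53/3] y:[20,53/2] z:[19,43/2] -> miss, prune
      N20 x:[55/3,23] y:[20,26] z:[16,47/2] -> hit [20,23], descend [6, 8]
        N6 x:[55/3,61/3] y:[20,43/2] z:[16,35/2] -> miss, prune
        N8 x:[59/3,23] y:[23,26] z:[35/2,47/2] -> hit [23,23], descend [3, 15]
          N3 x:[59/3,65/3] y:[23,26] z:[35/2,41/2] -> miss, prune
          N15 x:[65/3,23] y:[23,49/2] z:[41/2,47/2] -> hit [23,23] leaf, test {P5@t=23}
  N18 x:[35/3,21] y:[55/2,75/2] z:[2,17] -> miss, prune

11 AABB tests over nodes [0, 16, 9, 21, 13, 20, 6, 8, 3, 15, 18]; 1 leaf entered; closest P5.

== RESULT ==
[0, 16, 9, 21, 13, 20, 6, 8, 3, 15, 18]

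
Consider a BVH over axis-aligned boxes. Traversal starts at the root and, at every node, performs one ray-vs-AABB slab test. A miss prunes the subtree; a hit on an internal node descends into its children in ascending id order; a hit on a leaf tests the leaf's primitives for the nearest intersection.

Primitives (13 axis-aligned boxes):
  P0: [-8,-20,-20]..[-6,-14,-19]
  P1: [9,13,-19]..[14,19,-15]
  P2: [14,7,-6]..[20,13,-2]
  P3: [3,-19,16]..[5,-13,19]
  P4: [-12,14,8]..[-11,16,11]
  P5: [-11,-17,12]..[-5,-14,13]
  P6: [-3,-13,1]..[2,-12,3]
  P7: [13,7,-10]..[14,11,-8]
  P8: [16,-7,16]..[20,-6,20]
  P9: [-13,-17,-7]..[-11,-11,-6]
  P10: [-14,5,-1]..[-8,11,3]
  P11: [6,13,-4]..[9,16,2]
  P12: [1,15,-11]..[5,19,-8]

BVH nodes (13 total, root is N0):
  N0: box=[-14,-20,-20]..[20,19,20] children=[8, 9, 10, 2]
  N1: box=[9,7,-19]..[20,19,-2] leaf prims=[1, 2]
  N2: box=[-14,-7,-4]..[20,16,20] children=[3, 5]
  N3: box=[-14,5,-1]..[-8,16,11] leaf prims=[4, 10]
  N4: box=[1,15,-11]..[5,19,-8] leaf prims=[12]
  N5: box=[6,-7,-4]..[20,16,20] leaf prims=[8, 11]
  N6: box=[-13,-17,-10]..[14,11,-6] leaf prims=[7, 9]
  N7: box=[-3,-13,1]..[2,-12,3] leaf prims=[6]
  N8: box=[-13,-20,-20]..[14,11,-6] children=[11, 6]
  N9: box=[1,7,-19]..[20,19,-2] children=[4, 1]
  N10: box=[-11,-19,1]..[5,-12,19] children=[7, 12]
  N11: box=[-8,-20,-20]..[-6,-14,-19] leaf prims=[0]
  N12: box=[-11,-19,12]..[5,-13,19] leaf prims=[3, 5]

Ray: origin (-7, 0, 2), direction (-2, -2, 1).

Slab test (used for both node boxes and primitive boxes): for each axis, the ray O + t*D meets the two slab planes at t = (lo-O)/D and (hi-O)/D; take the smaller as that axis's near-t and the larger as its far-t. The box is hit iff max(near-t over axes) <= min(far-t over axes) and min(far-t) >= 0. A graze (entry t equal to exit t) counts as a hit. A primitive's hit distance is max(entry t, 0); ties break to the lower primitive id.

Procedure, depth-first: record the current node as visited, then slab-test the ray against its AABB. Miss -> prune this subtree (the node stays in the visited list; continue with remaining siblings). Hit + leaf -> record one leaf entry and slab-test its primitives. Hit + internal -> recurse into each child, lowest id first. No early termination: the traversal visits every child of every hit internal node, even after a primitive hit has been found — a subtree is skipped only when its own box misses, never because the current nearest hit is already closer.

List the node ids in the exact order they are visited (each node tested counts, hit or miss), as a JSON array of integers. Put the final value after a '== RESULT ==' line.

Trace the traversal:
N0 x:[-27/2,7/2] y:[-19/2,10] z:[-22,18] -> hit [-19/2,7/2], descend [2, 8, 9, 10]
  N2 x:[-27/2,7/2] y:[-8,7/2] z:[-6,18] -> hit [-6,7/2], descend [3, 5]
    N3 x:[1/2,7/2] y:[-8,-5/2] z:[-3,9] -> miss, prune
    N5 x:[-27/2,-13/2] y:[-8,7/2] z:[-6,18] -> miss, prune
  N8 x:[-21/2,3] y:[-11/2,10] z:[-22,-8] -> miss, prune
  N9 x:[-27/2,-4] y:[-19/2,-7/2] z:[-21,-4] -> miss, prune
  N10 x:[-6,2] y:[6,19/2] z:[-1,17] -> miss, prune

order=[0, 2, 3, 5, 8, 9, 10]  |boxes|=7  |leaves|=0  hit=miss

== RESULT ==
[0, 2, 3, 5, 8, 9, 10]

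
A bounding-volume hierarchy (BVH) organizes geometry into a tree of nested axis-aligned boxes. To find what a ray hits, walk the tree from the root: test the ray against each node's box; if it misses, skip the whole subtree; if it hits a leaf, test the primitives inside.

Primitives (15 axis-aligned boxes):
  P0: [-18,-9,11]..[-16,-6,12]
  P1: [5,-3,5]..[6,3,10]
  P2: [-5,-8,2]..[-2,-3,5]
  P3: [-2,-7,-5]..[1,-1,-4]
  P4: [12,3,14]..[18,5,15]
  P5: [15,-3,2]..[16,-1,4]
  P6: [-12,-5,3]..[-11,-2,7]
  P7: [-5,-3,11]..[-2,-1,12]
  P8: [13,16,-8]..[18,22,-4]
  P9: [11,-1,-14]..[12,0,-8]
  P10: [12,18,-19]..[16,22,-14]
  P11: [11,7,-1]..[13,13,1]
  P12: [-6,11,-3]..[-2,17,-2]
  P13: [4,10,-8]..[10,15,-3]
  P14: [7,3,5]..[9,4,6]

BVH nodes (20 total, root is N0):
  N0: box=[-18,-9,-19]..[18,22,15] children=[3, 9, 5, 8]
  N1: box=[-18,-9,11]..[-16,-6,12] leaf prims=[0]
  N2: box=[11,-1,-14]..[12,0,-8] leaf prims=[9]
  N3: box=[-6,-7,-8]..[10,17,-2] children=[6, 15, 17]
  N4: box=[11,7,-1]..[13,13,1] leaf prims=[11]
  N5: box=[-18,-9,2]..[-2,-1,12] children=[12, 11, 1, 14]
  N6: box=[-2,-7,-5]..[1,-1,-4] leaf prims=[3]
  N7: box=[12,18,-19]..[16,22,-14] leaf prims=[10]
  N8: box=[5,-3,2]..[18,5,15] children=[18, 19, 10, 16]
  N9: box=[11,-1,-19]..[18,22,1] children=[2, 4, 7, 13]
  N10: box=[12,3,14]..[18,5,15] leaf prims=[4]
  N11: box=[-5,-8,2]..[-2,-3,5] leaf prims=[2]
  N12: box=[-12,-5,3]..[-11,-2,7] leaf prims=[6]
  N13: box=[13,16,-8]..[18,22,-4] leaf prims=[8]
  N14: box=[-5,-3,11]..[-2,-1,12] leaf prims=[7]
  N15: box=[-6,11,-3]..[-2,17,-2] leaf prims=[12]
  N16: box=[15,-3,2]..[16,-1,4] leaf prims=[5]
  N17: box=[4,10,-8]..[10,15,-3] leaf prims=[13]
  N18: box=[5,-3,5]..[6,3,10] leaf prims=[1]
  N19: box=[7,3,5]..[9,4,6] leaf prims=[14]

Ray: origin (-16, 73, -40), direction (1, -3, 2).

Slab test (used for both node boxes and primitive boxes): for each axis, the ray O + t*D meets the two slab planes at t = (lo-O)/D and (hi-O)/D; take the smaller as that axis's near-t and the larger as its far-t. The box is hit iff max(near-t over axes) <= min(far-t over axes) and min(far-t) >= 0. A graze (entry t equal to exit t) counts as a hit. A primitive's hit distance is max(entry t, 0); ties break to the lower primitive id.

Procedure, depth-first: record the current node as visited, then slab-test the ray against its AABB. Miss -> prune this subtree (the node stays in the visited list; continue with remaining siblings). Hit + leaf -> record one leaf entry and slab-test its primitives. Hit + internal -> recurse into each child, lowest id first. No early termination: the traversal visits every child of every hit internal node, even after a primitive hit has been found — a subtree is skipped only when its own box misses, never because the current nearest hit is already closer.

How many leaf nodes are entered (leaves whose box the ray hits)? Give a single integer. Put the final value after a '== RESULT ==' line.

Trace the traversal:
N0 x:[-2,34] y:[17,82/3] z:[21/2,55/2] -> hit [17,82/3], descend [3, 5, 8, 9]
  N3 x:[10,26] y:[56/3,80/3] z:[16,19] -> hit [56/3,19], descend [6, 15, 17]
    N6 x:[14,17] y:[74/3,80/3] z:[35/2,18] -> miss, prune
    N15 x:[10,14] y:[56/3,62/3] z:[37/2,19] -> miss, prune
    N17 x:[20,26] y:[58/3,21] z:[16,37/2] -> miss, prune
  N5 x:[-2,14] y:[74/3,82/3] z:[21,26] -> miss, prune
  N8 x:[21,34] y:[68/3,76/3] z:[21,55/2] -> hit [68/3,76/3], descend [10, 16, 18, 19]
    N10 x:[28,34] y:[68/3,70/3] z:[27,55/2] -> miss, prune
    N16 x:[31,32] y:[74/3,76/3] z:[21,22] -> miss, prune
    N18 x:[21,22] y:[70/3,76/3] z:[45/2,25] -> miss, prune
    N19 x:[23,25] y:[23,70/3] z:[45/2,23] -> hit [23,23] leaf, test {P14@t=23}
  N9 x:[27,34] y:[17,74/3] z:[21/2,41/2] -> miss, prune

12 AABB tests over nodes [0, 3, 6, 15, 17, 5, 8, 10, 16, 18, 19, 9]; 1 leaf entered; closest P14.

== RESULT ==
1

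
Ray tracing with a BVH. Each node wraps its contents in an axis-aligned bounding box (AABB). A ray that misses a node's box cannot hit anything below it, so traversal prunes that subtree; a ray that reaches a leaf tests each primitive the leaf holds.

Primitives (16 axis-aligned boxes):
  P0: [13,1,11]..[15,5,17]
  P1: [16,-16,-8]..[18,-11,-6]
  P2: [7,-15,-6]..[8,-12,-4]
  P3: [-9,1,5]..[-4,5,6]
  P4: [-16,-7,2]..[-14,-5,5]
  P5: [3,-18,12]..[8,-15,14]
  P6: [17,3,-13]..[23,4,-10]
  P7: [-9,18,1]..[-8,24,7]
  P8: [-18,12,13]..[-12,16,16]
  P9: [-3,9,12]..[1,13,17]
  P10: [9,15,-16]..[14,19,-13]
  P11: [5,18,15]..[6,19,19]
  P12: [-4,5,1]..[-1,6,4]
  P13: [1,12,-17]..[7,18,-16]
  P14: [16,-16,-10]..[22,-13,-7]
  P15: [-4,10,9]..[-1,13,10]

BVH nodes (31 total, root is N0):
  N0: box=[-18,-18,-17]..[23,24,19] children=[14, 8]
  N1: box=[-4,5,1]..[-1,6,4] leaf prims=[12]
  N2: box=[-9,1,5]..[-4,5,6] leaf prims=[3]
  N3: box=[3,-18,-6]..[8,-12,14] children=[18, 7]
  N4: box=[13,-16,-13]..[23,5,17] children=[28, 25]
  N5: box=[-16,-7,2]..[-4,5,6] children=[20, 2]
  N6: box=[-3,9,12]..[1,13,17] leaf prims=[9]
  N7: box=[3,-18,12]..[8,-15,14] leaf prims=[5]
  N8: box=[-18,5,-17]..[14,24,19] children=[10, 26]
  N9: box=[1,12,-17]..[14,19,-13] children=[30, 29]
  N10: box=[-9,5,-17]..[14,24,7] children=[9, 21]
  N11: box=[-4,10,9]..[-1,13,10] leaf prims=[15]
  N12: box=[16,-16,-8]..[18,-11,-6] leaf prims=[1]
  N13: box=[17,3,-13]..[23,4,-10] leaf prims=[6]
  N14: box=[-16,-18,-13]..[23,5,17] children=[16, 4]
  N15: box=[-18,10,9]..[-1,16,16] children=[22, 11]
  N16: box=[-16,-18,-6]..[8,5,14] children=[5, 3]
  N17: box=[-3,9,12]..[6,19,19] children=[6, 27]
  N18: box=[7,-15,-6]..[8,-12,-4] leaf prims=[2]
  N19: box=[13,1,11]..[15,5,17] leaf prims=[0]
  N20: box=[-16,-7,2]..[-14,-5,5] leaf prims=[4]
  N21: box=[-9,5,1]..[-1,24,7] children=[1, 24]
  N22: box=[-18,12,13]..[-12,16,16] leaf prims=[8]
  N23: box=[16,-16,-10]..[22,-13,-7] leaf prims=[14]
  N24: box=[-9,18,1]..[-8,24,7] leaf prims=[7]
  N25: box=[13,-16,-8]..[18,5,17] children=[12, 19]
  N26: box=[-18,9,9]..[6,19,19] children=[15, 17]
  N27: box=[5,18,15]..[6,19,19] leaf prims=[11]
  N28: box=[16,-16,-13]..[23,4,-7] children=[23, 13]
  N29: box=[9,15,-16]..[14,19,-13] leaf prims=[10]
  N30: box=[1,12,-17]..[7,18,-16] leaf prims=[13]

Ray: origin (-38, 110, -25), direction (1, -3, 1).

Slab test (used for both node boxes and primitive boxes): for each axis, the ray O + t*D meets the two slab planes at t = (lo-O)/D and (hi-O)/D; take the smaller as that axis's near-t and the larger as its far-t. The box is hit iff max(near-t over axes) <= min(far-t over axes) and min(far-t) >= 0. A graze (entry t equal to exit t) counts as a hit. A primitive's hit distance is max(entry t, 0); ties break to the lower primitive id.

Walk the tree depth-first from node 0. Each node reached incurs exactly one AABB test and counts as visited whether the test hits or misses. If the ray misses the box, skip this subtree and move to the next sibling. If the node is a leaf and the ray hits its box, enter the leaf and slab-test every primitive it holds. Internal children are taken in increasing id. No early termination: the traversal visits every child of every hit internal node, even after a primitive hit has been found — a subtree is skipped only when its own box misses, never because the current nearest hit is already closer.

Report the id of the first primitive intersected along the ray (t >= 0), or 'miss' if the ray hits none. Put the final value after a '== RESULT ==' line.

Walk:
N0 x:[20,61] y:[86/3,128/3] z:[8,44] -> hit [86/3,128/3], descend [8, 14]
  N8 x:[20,52] y:[86/3,35] z:[8,44] -> hit [86/3,35], descend [10, 26]
    N10 x:[29,52] y:[86/3,35] z:[8,32] -> hit [29,32], descend [9, 21]
      N9 x:[39,52] y:[91/3,98/3] z:[8,12] -> miss, prune
      N21 x:[29,37] y:[86/3,35] z:[26,32] -> hit [29,32], descend [1, 24]
        N1 x:[34,37] y:[104/3,35] z:[26,29] -> miss, prune
        N24 x:[29,30] y:[86/3,92/3] z:[26,32] -> hit [29,30] leaf, test {P7@t=29}
    N26 x:[20,44] y:[91/3,101/3] z:[34,44] -> miss, prune
  N14 x:[22,61] y:[35,128/3] z:[12,42] -> hit [35,42], descend [4, 16]
    N4 x:[51,61] y:[35,42] z:[12,42] -> miss, prune
    N16 x:[22,46] y:[35,128/3] z:[19,39] -> hit [35,39], descend [3, 5]
      N3 x:[41,46] y:[122/3,128/3] z:[19,39] -> miss, prune
      N5 x:[22,34] y:[35,39] z:[27,31] -> miss, prune

Summary -> nodes [0, 8, 10, 9, 21, 1, 24, 26, 14, 4, 16, 3, 5]; box-tests=13; leaf-entries=1; first=P7

== RESULT ==
7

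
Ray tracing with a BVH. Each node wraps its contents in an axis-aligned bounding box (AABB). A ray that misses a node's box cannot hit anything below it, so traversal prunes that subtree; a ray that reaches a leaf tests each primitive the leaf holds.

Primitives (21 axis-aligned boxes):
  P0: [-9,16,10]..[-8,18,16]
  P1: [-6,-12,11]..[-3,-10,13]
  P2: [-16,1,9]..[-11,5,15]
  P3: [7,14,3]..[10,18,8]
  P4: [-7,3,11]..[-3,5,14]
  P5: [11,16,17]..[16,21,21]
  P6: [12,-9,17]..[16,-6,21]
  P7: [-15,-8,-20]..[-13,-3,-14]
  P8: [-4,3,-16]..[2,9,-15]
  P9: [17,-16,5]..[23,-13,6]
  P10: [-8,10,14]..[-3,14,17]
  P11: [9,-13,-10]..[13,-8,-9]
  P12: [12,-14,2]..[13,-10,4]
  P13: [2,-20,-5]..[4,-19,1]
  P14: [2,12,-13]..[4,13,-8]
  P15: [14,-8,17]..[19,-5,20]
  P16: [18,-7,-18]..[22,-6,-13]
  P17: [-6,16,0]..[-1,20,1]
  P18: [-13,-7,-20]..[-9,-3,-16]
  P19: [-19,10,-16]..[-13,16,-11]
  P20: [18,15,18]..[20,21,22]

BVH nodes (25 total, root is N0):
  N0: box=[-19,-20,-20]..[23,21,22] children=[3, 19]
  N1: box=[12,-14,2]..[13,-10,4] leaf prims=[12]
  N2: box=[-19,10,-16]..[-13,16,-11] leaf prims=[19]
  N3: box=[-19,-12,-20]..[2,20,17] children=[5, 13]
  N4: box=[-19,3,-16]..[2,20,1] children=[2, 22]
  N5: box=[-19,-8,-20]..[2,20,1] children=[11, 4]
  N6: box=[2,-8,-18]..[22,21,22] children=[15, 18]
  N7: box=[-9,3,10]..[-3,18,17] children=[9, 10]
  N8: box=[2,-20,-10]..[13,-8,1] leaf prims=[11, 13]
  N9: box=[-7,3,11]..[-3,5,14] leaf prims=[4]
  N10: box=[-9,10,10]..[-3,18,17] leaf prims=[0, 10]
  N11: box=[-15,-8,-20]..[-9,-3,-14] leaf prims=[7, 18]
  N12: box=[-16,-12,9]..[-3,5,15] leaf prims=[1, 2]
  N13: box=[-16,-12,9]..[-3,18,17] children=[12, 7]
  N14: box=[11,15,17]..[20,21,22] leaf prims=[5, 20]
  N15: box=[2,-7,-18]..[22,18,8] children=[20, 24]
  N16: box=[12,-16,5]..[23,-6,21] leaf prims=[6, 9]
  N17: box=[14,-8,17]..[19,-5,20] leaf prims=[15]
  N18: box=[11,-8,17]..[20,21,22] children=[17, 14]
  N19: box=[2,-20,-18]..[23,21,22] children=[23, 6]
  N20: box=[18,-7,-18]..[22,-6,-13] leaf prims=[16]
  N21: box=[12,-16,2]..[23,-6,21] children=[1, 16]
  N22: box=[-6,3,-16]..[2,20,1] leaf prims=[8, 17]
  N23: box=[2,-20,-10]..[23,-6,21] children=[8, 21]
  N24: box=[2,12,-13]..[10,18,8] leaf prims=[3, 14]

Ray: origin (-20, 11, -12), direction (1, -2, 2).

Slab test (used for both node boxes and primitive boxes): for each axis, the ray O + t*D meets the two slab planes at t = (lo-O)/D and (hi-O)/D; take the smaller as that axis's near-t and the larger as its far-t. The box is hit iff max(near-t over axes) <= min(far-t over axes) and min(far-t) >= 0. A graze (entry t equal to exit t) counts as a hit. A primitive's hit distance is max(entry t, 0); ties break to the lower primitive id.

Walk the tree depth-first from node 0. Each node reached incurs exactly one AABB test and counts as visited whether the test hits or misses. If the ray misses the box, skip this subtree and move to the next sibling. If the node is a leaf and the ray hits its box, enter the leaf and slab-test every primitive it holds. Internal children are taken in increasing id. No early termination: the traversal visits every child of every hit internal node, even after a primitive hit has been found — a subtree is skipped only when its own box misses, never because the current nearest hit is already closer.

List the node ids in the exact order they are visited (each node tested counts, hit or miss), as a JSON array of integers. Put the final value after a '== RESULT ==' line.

Trace the traversal:
N0 x:[1,43] y:[-5,31/2] z:[-4,17] -> hit [1,31/2], descend [3, 19]
  N3 x:[1,22] y:[-9/2,23/2] z:[-4,29/2] -> hit [1,23/2], descend [5, 13]
    N5 x:[1,22] y:[-9/2,19/2] z:[-4,13/2] -> hit [1,13/2], descend [4, 11]
      N4 x:[1,22] y:[-9/2,4] z:[-2,13/2] -> hit [1,4], descend [2, 22]
        N2 x:[1,7] y:[-5/2,1/2] z:[-2,1/2] -> miss, prune
        N22 x:[14,22] y:[-9/2,4] z:[-2,13/2] -> miss, prune
      N11 x:[5,11] y:[7,19/2] z:[-4,-1] -> miss, prune
    N13 x:[4,17] y:[-7/2,23/2] z:[21/2,29/2] -> hit [21/2,23/2], descend [7, 12]
      N7 x:[11,17] y:[-7/2,4] z:[11,29/2] -> miss, prune
      N12 x:[4,17] y:[3,23/2] z:[21/2,27/2] -> hit [21/2,23/2] leaf, test {P1(miss), P2(miss)}
  N19 x:[22,43] y:[-5,31/2] z:[-3,17] -> miss, prune

11 AABB tests over nodes [0, 3, 5, 4, 2, 22, 11, 13, 7, 12, 19]; 1 leaf entered; closest miss.

== RESULT ==
[0, 3, 5, 4, 2, 22, 11, 13, 7, 12, 19]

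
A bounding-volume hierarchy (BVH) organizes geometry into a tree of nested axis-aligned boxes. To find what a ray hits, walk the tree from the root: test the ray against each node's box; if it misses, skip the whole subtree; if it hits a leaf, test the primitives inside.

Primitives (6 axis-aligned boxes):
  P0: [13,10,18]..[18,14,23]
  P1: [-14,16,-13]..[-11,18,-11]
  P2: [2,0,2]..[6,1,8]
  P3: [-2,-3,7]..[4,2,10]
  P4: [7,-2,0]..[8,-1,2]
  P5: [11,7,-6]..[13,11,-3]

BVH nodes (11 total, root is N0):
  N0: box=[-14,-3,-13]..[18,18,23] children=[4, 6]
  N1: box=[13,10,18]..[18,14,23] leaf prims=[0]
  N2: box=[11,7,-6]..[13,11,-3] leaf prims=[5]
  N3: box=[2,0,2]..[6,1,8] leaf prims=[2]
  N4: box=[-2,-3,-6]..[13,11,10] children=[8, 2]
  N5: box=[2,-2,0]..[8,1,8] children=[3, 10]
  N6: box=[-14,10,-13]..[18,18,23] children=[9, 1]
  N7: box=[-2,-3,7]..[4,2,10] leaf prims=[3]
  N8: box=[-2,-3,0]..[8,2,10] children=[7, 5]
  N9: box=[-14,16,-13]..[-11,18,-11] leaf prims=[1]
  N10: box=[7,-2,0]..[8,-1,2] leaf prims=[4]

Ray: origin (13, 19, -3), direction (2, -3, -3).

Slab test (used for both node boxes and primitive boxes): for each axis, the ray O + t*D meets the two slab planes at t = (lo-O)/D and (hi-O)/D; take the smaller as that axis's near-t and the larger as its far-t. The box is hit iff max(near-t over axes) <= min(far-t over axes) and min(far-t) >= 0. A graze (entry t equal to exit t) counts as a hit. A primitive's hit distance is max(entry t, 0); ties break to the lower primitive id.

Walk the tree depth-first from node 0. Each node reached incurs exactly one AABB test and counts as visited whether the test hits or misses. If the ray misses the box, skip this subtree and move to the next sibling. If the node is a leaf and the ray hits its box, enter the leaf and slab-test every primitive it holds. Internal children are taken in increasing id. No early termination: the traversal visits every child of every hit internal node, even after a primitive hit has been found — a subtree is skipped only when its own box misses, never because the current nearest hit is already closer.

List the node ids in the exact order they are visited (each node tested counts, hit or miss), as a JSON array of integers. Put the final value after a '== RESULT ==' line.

Traverse from the root:
N0 x:[-27/2,5/2] y:[1/3,22/3] z:[-26/3,10/3] -> hit [1/3,5/2], descend [4, 6]
  N4 x:[-15/2,0] y:[8/3,22/3] z:[-13/3,1] -> miss, prune
  N6 x:[-27/2,5/2] y:[1/3,3] z:[-26/3,10/3] -> hit [1/3,5/2], descend [1, 9]
    N1 x:[0,5/2] y:[5/3,3] z:[-26/3,-7] -> miss, prune
    N9 x:[-27/2,-12] y:[1/3,1] z:[8/3,10/3] -> miss, prune

Summary -> nodes [0, 4, 6, 1, 9]; box-tests=5; leaf-entries=0; first=miss

== RESULT ==
[0, 4, 6, 1, 9]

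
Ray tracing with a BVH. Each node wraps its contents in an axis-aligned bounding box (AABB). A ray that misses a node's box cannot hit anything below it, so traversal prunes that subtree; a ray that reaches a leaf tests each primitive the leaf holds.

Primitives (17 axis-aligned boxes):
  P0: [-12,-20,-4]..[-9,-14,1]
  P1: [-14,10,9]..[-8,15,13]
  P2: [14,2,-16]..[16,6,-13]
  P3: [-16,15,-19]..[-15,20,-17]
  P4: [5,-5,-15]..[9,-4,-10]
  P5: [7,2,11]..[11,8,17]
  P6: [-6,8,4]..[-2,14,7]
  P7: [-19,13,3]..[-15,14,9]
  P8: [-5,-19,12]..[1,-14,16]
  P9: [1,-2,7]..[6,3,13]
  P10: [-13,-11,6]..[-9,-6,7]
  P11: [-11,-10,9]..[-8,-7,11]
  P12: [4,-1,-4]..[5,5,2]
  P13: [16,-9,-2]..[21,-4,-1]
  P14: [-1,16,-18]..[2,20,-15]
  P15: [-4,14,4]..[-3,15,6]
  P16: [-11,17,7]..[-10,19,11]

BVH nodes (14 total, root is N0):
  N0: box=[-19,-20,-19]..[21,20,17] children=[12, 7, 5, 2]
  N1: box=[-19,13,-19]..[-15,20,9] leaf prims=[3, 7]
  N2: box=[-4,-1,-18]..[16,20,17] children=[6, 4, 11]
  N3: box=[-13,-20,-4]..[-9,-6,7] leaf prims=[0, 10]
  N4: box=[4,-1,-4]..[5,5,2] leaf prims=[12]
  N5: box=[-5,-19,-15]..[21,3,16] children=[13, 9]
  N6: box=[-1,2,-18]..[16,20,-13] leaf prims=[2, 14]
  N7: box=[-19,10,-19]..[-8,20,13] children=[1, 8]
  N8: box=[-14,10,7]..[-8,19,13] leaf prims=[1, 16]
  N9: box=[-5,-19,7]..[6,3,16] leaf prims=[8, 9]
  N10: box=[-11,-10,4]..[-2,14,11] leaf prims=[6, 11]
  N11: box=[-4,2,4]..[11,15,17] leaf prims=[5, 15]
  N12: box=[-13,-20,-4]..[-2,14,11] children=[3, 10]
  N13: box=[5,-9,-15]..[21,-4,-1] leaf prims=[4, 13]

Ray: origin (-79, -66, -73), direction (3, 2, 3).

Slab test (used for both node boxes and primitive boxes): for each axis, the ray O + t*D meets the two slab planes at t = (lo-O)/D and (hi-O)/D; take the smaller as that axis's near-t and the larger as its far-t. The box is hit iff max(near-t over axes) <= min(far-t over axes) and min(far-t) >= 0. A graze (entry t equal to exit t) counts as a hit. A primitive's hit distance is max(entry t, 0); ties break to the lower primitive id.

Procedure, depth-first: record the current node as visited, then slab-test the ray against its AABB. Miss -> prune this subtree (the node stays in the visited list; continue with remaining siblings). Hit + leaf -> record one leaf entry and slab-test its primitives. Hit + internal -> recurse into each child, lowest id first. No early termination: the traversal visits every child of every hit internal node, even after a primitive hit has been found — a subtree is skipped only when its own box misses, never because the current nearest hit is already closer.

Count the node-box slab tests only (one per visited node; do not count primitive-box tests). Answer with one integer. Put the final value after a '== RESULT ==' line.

Trace the traversal:
N0 x:[20,100/3] y:[23,43] z:[18,30] -> hit [23,30], descend [2, 5, 7, 12]
  N2 x:[25,95/3] y:[65/2,43] z:[55/3,30] -> miss, prune
  N5 x:[74/3,100/3] y:[47/2,69/2] z:[58/3,89/3] -> hit [74/3,89/3], descend [9, 13]
    N9 x:[74/3,85/3] y:[47/2,69/2] z:[80/3,89/3] -> hit [80/3,85/3] leaf, test {P8(miss), P9(miss)}
    N13 x:[28,100/3] y:[57/2,31] z:[58/3,24] -> miss, prune
  N7 x:[20,71/3] y:[38,43] z:[18,86/3] -> miss, prune
  N12 x:[22,77/3] y:[23,40] z:[23,28] -> hit [23,77/3], descend [3, 10]
    N3 x:[22,70/3] y:[23,30] z:[23,80/3] -> hit [23,70/3] leaf, test {P0@t=23, P10(miss)}
    N10 x:[68/3,77/3] y:[28,40] z:[77/3,28] -> miss, prune

9 AABB tests over nodes [0, 2, 5, 9, 13, 7, 12, 3, 10]; 2 leaves entered; closest P0.

== RESULT ==
9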